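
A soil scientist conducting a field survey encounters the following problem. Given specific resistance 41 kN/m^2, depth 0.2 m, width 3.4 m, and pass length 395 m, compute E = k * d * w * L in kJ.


E = k * d * w * L
  = 41 * 0.2 * 3.4 * 395
  = 11012.60 kJ


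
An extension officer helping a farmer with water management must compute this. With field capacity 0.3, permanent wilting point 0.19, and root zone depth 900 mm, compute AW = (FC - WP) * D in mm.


AW = (FC - WP) * D
   = (0.3 - 0.19) * 900
   = 0.11 * 900
   = 99 mm


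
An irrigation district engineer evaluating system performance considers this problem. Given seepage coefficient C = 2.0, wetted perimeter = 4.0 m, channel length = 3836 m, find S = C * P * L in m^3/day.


S = C * P * L
  = 2.0 * 4.0 * 3836
  = 30688 m^3/day


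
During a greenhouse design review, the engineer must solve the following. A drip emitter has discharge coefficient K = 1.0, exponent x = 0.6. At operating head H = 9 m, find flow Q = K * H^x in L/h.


Q = K * H^x
  = 1.0 * 9^0.6
  = 1.0 * 3.7372
  = 3.74 L/h


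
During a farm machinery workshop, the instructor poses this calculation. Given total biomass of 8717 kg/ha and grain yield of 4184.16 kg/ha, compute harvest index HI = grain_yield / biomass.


HI = grain_yield / biomass
   = 4184.16 / 8717
   = 0.48


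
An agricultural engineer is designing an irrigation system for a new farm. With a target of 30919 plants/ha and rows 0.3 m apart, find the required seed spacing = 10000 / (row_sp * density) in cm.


spacing = 10000 / (row_sp * density)
        = 10000 / (0.3 * 30919)
        = 10000 / 9275.70
        = 1.07809 m = 107.81 cm


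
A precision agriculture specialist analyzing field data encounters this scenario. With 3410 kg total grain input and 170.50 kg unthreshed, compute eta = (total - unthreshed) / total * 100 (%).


eta = (total - unthreshed) / total * 100
    = (3410 - 170.50) / 3410 * 100
    = 3239.50 / 3410 * 100
    = 95%


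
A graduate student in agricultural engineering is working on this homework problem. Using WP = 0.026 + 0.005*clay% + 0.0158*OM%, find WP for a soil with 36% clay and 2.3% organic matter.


WP = 0.026 + 0.005*36 + 0.0158*2.3
   = 0.026 + 0.1800 + 0.0363
   = 0.2423


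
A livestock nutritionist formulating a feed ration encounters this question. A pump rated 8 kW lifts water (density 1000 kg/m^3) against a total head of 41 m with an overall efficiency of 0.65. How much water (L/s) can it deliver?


Q = (P * 1000 * eta) / (rho * g * H)
  = (8 * 1000 * 0.65) / (1000 * 9.81 * 41)
  = 5200 / 402210
  = 0.01293 m^3/s = 12.93 L/s


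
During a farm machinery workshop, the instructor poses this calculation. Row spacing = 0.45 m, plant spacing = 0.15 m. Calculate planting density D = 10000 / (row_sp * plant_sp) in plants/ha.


D = 10000 / (row_sp * plant_sp)
  = 10000 / (0.45 * 0.15)
  = 10000 / 0.0675
  = 148148.15 plants/ha


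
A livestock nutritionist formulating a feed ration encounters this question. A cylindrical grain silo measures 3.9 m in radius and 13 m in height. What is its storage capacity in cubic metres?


V = pi * r^2 * h
  = pi * 3.9^2 * 13
  = pi * 15.21 * 13
  = 621.19 m^3


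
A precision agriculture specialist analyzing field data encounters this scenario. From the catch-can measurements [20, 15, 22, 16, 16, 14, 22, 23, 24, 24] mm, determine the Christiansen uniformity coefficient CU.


xbar = 196 / 10 = 19.600
sum|xi - xbar| = 34.800
CU = 100 * (1 - 34.800 / (10 * 19.600))
   = 100 * (1 - 0.1776)
   = 82.24%


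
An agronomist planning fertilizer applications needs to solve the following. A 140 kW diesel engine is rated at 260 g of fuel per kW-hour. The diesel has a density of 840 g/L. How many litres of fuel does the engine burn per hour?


FC = P * BSFC / rho_fuel
   = 140 * 260 / 840
   = 36400 / 840
   = 43.33 L/h


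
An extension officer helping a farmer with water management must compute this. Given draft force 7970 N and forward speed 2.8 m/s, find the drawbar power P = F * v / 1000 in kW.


P = F * v / 1000
  = 7970 * 2.8 / 1000
  = 22316 / 1000
  = 22.32 kW


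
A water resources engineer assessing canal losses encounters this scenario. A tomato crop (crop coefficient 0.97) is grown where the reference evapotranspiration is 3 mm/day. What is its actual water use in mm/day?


ETc = Kc * ET0
    = 0.97 * 3
    = 2.91 mm/day


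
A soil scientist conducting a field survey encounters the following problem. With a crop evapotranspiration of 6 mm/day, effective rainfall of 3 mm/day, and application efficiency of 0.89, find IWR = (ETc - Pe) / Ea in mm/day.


IWR = (ETc - Pe) / Ea
    = (6 - 3) / 0.89
    = 3 / 0.89
    = 3.37 mm/day


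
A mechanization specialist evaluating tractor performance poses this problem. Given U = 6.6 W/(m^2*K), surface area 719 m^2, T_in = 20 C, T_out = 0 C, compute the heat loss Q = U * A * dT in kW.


dT = 20 - (0) = 20 K
Q = U * A * dT
  = 6.6 * 719 * 20
  = 94908 W = 94.91 kW


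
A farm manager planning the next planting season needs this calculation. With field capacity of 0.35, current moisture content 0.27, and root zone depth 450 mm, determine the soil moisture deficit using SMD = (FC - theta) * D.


SMD = (FC - theta) * D
    = (0.35 - 0.27) * 450
    = 0.080 * 450
    = 36 mm


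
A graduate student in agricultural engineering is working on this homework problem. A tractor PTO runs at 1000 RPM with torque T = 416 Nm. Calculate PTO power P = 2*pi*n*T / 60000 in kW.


P = 2*pi*n*T / 60000
  = 2*pi * 1000 * 416 / 60000
  = 2613805.09 / 60000
  = 43.56 kW


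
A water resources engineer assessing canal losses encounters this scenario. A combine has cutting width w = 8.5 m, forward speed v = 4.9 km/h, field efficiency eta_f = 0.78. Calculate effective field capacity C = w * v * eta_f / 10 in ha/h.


C = w * v * eta_f / 10
  = 8.5 * 4.9 * 0.78 / 10
  = 32.49 / 10
  = 3.25 ha/h


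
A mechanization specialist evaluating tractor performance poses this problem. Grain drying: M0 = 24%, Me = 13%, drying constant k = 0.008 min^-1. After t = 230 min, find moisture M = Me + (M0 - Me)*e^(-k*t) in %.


M = Me + (M0 - Me) * e^(-k*t)
  = 13 + (24 - 13) * e^(-0.008*230)
  = 13 + 11 * e^(-1.840)
  = 13 + 11 * 0.15882
  = 13 + 1.7470
  = 14.75%


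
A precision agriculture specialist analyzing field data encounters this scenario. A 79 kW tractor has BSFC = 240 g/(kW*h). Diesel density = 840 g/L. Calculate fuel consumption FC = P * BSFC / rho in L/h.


FC = P * BSFC / rho_fuel
   = 79 * 240 / 840
   = 18960 / 840
   = 22.57 L/h


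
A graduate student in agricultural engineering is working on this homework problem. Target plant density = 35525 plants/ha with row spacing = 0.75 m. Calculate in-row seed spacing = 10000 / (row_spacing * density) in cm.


spacing = 10000 / (row_sp * density)
        = 10000 / (0.75 * 35525)
        = 10000 / 26643.75
        = 0.37532 m = 37.53 cm


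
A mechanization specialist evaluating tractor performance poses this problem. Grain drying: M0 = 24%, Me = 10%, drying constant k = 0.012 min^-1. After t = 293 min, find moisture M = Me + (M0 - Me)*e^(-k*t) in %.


M = Me + (M0 - Me) * e^(-k*t)
  = 10 + (24 - 10) * e^(-0.012*293)
  = 10 + 14 * e^(-3.516)
  = 10 + 14 * 0.02972
  = 10 + 0.4161
  = 10.42%


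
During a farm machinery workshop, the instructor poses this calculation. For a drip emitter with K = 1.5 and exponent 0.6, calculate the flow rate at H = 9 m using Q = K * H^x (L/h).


Q = K * H^x
  = 1.5 * 9^0.6
  = 1.5 * 3.7372
  = 5.61 L/h


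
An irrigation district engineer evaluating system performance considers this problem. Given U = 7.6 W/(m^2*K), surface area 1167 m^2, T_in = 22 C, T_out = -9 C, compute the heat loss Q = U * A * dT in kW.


dT = 22 - (-9) = 31 K
Q = U * A * dT
  = 7.6 * 1167 * 31
  = 274945.20 W = 274.95 kW


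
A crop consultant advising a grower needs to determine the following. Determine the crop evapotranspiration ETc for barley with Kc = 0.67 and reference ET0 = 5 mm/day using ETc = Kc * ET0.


ETc = Kc * ET0
    = 0.67 * 5
    = 3.35 mm/day


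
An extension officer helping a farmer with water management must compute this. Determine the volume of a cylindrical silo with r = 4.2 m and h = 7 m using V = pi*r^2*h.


V = pi * r^2 * h
  = pi * 4.2^2 * 7
  = pi * 17.64 * 7
  = 387.92 m^3


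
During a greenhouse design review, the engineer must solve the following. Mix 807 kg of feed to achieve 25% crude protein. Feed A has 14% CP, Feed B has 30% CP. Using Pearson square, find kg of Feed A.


parts_A = CP_b - target = 30 - 25 = 5
parts_B = target - CP_a = 25 - 14 = 11
total_parts = 5 + 11 = 16
Feed A = 807 * 5 / 16 = 252.19 kg
Feed B = 807 * 11 / 16 = 554.81 kg

252.19 kg


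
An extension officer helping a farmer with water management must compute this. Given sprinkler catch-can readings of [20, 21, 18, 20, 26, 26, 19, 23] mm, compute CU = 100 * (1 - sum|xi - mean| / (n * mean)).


xbar = 173 / 8 = 21.625
sum|xi - xbar| = 20.250
CU = 100 * (1 - 20.250 / (8 * 21.625))
   = 100 * (1 - 0.1171)
   = 88.29%


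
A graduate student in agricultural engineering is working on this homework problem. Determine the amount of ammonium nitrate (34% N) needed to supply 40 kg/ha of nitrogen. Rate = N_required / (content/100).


Rate = N_required / (N_content / 100)
     = 40 / (34 / 100)
     = 40 / 0.34
     = 117.65 kg/ha


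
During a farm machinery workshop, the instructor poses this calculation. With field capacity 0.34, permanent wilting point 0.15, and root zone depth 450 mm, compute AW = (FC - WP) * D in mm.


AW = (FC - WP) * D
   = (0.34 - 0.15) * 450
   = 0.19 * 450
   = 85.50 mm


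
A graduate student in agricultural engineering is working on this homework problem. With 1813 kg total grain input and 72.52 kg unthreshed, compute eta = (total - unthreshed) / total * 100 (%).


eta = (total - unthreshed) / total * 100
    = (1813 - 72.52) / 1813 * 100
    = 1740.48 / 1813 * 100
    = 96%


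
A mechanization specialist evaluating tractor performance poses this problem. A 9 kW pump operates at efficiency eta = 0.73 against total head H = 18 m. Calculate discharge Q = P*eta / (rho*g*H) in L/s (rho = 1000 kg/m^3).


Q = (P * 1000 * eta) / (rho * g * H)
  = (9 * 1000 * 0.73) / (1000 * 9.81 * 18)
  = 6570 / 176580
  = 0.03721 m^3/s = 37.21 L/s


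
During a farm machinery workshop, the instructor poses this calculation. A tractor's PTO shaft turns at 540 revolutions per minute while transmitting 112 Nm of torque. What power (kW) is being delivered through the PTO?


P = 2*pi*n*T / 60000
  = 2*pi * 540 * 112 / 60000
  = 380007.05 / 60000
  = 6.33 kW


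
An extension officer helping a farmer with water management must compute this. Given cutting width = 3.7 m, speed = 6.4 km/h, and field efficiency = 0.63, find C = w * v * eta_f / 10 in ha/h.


C = w * v * eta_f / 10
  = 3.7 * 6.4 * 0.63 / 10
  = 14.92 / 10
  = 1.49 ha/h


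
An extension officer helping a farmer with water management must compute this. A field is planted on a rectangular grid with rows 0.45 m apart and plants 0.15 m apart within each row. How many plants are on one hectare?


D = 10000 / (row_sp * plant_sp)
  = 10000 / (0.45 * 0.15)
  = 10000 / 0.0675
  = 148148.15 plants/ha


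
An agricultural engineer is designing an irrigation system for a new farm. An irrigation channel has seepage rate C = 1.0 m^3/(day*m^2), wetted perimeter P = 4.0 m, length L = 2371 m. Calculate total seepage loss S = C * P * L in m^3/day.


S = C * P * L
  = 1.0 * 4.0 * 2371
  = 9484 m^3/day


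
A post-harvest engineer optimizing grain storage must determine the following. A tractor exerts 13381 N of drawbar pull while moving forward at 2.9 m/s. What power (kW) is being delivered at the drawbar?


P = F * v / 1000
  = 13381 * 2.9 / 1000
  = 38804.90 / 1000
  = 38.80 kW


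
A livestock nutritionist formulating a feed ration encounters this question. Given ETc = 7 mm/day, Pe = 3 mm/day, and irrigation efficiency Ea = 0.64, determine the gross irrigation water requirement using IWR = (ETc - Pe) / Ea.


IWR = (ETc - Pe) / Ea
    = (7 - 3) / 0.64
    = 4 / 0.64
    = 6.25 mm/day


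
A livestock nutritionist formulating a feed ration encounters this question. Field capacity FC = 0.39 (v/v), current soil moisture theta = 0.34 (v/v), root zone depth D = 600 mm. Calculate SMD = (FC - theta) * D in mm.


SMD = (FC - theta) * D
    = (0.39 - 0.34) * 600
    = 0.050 * 600
    = 30 mm


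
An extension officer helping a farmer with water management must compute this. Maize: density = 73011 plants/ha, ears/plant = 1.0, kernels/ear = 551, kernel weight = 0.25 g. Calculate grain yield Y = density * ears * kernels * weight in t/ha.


Y = density * ears * kernels * kw
  = 73011 * 1.0 * 551 * 0.25 g/ha
  = 10057265.25 g/ha
  = 10057.27 kg/ha = 10.06 t/ha


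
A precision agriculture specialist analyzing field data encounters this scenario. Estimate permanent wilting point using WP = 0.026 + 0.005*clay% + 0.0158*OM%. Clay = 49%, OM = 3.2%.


WP = 0.026 + 0.005*49 + 0.0158*3.2
   = 0.026 + 0.2450 + 0.0506
   = 0.3216


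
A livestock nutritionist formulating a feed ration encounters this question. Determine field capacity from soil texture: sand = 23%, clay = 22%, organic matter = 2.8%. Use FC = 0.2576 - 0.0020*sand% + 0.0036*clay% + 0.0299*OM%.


FC = 0.2576 - 0.0020*23 + 0.0036*22 + 0.0299*2.8
   = 0.2576 - 0.0460 + 0.0792 + 0.0837
   = 0.3745


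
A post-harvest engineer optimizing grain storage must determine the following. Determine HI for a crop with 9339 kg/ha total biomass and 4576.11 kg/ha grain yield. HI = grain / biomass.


HI = grain_yield / biomass
   = 4576.11 / 9339
   = 0.49


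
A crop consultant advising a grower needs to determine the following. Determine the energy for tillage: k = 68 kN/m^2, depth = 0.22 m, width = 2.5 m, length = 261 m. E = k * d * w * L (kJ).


E = k * d * w * L
  = 68 * 0.22 * 2.5 * 261
  = 9761.40 kJ


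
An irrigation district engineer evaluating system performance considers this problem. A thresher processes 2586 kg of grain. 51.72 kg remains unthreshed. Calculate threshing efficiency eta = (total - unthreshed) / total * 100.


eta = (total - unthreshed) / total * 100
    = (2586 - 51.72) / 2586 * 100
    = 2534.28 / 2586 * 100
    = 98%


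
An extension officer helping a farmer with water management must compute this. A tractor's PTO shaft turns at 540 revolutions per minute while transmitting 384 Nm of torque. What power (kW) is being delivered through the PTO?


P = 2*pi*n*T / 60000
  = 2*pi * 540 * 384 / 60000
  = 1302881.31 / 60000
  = 21.71 kW


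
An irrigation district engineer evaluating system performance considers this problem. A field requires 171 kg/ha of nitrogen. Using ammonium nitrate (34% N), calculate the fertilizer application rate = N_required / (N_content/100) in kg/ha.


Rate = N_required / (N_content / 100)
     = 171 / (34 / 100)
     = 171 / 0.34
     = 502.94 kg/ha


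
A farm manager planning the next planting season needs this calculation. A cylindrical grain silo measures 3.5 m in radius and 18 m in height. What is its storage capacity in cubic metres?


V = pi * r^2 * h
  = pi * 3.5^2 * 18
  = pi * 12.25 * 18
  = 692.72 m^3


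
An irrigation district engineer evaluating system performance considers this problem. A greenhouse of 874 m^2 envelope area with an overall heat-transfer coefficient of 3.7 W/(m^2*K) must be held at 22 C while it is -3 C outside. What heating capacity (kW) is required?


dT = 22 - (-3) = 25 K
Q = U * A * dT
  = 3.7 * 874 * 25
  = 80845 W = 80.85 kW


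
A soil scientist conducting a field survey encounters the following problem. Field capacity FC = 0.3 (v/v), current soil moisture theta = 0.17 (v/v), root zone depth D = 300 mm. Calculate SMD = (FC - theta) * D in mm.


SMD = (FC - theta) * D
    = (0.3 - 0.17) * 300
    = 0.130 * 300
    = 39 mm


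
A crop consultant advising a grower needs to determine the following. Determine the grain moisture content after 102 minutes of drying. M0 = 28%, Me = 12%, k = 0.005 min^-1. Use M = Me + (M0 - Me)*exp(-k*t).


M = Me + (M0 - Me) * e^(-k*t)
  = 12 + (28 - 12) * e^(-0.005*102)
  = 12 + 16 * e^(-0.510)
  = 12 + 16 * 0.60050
  = 12 + 9.6079
  = 21.61%


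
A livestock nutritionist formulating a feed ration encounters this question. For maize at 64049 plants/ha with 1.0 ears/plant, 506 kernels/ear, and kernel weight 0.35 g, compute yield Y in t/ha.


Y = density * ears * kernels * kw
  = 64049 * 1.0 * 506 * 0.35 g/ha
  = 11343077.90 g/ha
  = 11343.08 kg/ha = 11.34 t/ha


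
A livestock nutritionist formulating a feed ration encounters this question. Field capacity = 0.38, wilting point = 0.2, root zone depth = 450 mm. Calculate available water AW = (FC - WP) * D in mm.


AW = (FC - WP) * D
   = (0.38 - 0.2) * 450
   = 0.18 * 450
   = 81 mm


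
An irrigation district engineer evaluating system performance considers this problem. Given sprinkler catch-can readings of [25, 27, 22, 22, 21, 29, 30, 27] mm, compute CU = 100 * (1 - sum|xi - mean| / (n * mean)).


xbar = 203 / 8 = 25.375
sum|xi - xbar| = 23
CU = 100 * (1 - 23 / (8 * 25.375))
   = 100 * (1 - 0.1133)
   = 88.67%


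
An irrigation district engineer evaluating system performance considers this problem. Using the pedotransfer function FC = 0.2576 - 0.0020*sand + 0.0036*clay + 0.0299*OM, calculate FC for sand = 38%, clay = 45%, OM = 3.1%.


FC = 0.2576 - 0.0020*38 + 0.0036*45 + 0.0299*3.1
   = 0.2576 - 0.0760 + 0.1620 + 0.0927
   = 0.4363


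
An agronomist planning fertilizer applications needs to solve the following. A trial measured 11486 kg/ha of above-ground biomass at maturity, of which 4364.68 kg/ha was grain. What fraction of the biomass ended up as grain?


HI = grain_yield / biomass
   = 4364.68 / 11486
   = 0.38


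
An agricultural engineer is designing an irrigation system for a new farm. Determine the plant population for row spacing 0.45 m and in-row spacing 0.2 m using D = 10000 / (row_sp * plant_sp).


D = 10000 / (row_sp * plant_sp)
  = 10000 / (0.45 * 0.2)
  = 10000 / 0.0900
  = 111111.11 plants/ha


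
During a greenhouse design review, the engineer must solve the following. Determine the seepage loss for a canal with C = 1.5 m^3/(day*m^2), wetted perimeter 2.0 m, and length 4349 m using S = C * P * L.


S = C * P * L
  = 1.5 * 2.0 * 4349
  = 13047 m^3/day


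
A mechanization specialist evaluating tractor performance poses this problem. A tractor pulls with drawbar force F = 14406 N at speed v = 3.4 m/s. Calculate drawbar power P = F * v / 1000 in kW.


P = F * v / 1000
  = 14406 * 3.4 / 1000
  = 48980.40 / 1000
  = 48.98 kW


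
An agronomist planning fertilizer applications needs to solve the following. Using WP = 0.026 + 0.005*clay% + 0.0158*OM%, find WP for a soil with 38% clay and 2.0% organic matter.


WP = 0.026 + 0.005*38 + 0.0158*2.0
   = 0.026 + 0.1900 + 0.0316
   = 0.2476


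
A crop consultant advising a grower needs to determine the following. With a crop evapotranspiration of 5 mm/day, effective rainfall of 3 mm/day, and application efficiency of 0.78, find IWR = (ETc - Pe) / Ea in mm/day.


IWR = (ETc - Pe) / Ea
    = (5 - 3) / 0.78
    = 2 / 0.78
    = 2.56 mm/day


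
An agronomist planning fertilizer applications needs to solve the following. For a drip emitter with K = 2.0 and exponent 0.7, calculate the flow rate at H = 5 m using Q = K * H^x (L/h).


Q = K * H^x
  = 2.0 * 5^0.7
  = 2.0 * 3.0852
  = 6.17 L/h


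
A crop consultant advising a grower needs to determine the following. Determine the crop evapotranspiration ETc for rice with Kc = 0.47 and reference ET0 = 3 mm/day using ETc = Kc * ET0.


ETc = Kc * ET0
    = 0.47 * 3
    = 1.41 mm/day


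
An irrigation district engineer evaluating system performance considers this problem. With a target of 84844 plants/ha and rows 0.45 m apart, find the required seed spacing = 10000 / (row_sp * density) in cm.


spacing = 10000 / (row_sp * density)
        = 10000 / (0.45 * 84844)
        = 10000 / 38179.80
        = 0.26192 m = 26.19 cm


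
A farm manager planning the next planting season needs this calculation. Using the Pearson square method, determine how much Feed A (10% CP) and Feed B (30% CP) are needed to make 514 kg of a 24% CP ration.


parts_A = CP_b - target = 30 - 24 = 6
parts_B = target - CP_a = 24 - 10 = 14
total_parts = 6 + 14 = 20
Feed A = 514 * 6 / 20 = 154.20 kg
Feed B = 514 * 14 / 20 = 359.80 kg

154.20 kg


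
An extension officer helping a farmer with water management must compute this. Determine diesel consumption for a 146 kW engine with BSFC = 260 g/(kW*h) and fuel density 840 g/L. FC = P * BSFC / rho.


FC = P * BSFC / rho_fuel
   = 146 * 260 / 840
   = 37960 / 840
   = 45.19 L/h


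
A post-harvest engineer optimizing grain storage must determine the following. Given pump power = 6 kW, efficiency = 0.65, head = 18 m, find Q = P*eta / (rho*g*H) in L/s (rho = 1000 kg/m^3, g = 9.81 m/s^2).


Q = (P * 1000 * eta) / (rho * g * H)
  = (6 * 1000 * 0.65) / (1000 * 9.81 * 18)
  = 3900 / 176580
  = 0.02209 m^3/s = 22.09 L/s


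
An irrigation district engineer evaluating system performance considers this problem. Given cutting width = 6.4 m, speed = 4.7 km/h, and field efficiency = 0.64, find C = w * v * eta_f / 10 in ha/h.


C = w * v * eta_f / 10
  = 6.4 * 4.7 * 0.64 / 10
  = 19.25 / 10
  = 1.93 ha/h


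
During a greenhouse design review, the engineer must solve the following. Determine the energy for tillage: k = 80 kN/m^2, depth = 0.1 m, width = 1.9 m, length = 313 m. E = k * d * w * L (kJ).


E = k * d * w * L
  = 80 * 0.1 * 1.9 * 313
  = 4757.60 kJ


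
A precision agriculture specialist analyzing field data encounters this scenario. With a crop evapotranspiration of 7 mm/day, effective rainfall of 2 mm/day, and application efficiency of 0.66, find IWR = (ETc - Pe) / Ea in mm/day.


IWR = (ETc - Pe) / Ea
    = (7 - 2) / 0.66
    = 5 / 0.66
    = 7.58 mm/day


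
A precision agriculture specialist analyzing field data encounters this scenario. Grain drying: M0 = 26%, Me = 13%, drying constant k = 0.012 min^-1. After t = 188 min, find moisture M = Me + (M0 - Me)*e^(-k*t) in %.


M = Me + (M0 - Me) * e^(-k*t)
  = 13 + (26 - 13) * e^(-0.012*188)
  = 13 + 13 * e^(-2.256)
  = 13 + 13 * 0.10477
  = 13 + 1.3620
  = 14.36%


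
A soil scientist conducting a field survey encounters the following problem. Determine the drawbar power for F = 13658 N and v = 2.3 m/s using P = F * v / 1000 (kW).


P = F * v / 1000
  = 13658 * 2.3 / 1000
  = 31413.40 / 1000
  = 31.41 kW


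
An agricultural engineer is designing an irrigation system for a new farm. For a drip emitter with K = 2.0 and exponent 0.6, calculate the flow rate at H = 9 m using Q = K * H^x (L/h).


Q = K * H^x
  = 2.0 * 9^0.6
  = 2.0 * 3.7372
  = 7.47 L/h


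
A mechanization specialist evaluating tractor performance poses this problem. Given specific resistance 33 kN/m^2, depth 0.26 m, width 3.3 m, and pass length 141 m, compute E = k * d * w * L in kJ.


E = k * d * w * L
  = 33 * 0.26 * 3.3 * 141
  = 3992.27 kJ


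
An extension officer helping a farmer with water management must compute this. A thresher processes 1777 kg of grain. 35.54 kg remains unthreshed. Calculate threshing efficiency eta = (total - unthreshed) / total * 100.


eta = (total - unthreshed) / total * 100
    = (1777 - 35.54) / 1777 * 100
    = 1741.46 / 1777 * 100
    = 98%


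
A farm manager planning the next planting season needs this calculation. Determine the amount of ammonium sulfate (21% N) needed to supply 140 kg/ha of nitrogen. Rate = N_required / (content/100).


Rate = N_required / (N_content / 100)
     = 140 / (21 / 100)
     = 140 / 0.21
     = 666.67 kg/ha


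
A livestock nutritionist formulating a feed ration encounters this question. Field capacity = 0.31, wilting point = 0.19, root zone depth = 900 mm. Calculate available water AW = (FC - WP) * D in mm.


AW = (FC - WP) * D
   = (0.31 - 0.19) * 900
   = 0.12 * 900
   = 108 mm


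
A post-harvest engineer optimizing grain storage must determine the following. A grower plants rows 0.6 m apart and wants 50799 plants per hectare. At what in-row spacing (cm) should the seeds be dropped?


spacing = 10000 / (row_sp * density)
        = 10000 / (0.6 * 50799)
        = 10000 / 30479.40
        = 0.32809 m = 32.81 cm


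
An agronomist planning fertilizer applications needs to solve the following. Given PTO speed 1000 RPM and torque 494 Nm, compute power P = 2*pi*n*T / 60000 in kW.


P = 2*pi*n*T / 60000
  = 2*pi * 1000 * 494 / 60000
  = 3103893.54 / 60000
  = 51.73 kW


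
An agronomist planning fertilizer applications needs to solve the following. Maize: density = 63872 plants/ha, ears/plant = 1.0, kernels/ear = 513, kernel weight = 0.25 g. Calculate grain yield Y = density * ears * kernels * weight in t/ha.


Y = density * ears * kernels * kw
  = 63872 * 1.0 * 513 * 0.25 g/ha
  = 8191584 g/ha
  = 8191.58 kg/ha = 8.19 t/ha


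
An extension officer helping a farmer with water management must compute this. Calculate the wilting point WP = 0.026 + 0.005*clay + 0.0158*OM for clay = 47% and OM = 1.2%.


WP = 0.026 + 0.005*47 + 0.0158*1.2
   = 0.026 + 0.2350 + 0.0190
   = 0.2800


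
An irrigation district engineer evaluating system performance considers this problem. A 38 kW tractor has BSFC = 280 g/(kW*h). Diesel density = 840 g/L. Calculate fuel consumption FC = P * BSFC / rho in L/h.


FC = P * BSFC / rho_fuel
   = 38 * 280 / 840
   = 10640 / 840
   = 12.67 L/h


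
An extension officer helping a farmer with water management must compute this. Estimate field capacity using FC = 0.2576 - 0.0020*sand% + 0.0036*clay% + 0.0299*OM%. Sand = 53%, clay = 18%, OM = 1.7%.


FC = 0.2576 - 0.0020*53 + 0.0036*18 + 0.0299*1.7
   = 0.2576 - 0.1060 + 0.0648 + 0.0508
   = 0.2672


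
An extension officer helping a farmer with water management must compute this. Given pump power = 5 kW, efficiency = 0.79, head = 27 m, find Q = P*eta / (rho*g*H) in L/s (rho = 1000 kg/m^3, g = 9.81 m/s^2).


Q = (P * 1000 * eta) / (rho * g * H)
  = (5 * 1000 * 0.79) / (1000 * 9.81 * 27)
  = 3950 / 264870
  = 0.01491 m^3/s = 14.91 L/s


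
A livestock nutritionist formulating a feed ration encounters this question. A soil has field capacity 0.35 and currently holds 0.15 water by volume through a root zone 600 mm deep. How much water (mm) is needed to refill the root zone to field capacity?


SMD = (FC - theta) * D
    = (0.35 - 0.15) * 600
    = 0.200 * 600
    = 120 mm


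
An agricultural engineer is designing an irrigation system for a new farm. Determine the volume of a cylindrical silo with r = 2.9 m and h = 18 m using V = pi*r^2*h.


V = pi * r^2 * h
  = pi * 2.9^2 * 18
  = pi * 8.41 * 18
  = 475.57 m^3


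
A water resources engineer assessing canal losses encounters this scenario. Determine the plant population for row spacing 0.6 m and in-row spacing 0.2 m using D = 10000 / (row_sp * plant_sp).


D = 10000 / (row_sp * plant_sp)
  = 10000 / (0.6 * 0.2)
  = 10000 / 0.1200
  = 83333.33 plants/ha


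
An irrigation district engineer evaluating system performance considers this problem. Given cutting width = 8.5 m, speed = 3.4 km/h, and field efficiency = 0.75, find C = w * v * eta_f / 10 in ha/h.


C = w * v * eta_f / 10
  = 8.5 * 3.4 * 0.75 / 10
  = 21.68 / 10
  = 2.17 ha/h


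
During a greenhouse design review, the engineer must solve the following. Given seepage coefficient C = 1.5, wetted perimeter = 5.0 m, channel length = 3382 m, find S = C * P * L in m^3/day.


S = C * P * L
  = 1.5 * 5.0 * 3382
  = 25365 m^3/day


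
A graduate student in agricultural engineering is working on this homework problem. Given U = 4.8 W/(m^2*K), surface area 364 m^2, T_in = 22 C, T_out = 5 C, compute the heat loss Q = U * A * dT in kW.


dT = 22 - (5) = 17 K
Q = U * A * dT
  = 4.8 * 364 * 17
  = 29702.40 W = 29.70 kW


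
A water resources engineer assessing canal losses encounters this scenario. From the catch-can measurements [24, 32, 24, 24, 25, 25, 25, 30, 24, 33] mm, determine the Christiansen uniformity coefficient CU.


xbar = 266 / 10 = 26.600
sum|xi - xbar| = 30.400
CU = 100 * (1 - 30.400 / (10 * 26.600))
   = 100 * (1 - 0.1143)
   = 88.57%


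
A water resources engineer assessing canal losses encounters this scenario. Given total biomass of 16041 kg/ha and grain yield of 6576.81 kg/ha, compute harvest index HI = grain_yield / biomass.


HI = grain_yield / biomass
   = 6576.81 / 16041
   = 0.41


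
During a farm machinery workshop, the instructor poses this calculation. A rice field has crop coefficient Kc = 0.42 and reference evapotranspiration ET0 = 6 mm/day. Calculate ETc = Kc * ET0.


ETc = Kc * ET0
    = 0.42 * 6
    = 2.52 mm/day


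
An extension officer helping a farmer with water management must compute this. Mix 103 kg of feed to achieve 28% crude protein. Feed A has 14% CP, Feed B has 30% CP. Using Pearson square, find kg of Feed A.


parts_A = CP_b - target = 30 - 28 = 2
parts_B = target - CP_a = 28 - 14 = 14
total_parts = 2 + 14 = 16
Feed A = 103 * 2 / 16 = 12.88 kg
Feed B = 103 * 14 / 16 = 90.13 kg

12.88 kg


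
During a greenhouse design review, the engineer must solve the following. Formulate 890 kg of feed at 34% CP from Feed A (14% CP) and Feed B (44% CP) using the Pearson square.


parts_A = CP_b - target = 44 - 34 = 10
parts_B = target - CP_a = 34 - 14 = 20
total_parts = 10 + 20 = 30
Feed A = 890 * 10 / 30 = 296.67 kg
Feed B = 890 * 20 / 30 = 593.33 kg

296.67 kg


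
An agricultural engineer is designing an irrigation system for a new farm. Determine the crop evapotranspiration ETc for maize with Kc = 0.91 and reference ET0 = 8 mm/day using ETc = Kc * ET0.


ETc = Kc * ET0
    = 0.91 * 8
    = 7.28 mm/day


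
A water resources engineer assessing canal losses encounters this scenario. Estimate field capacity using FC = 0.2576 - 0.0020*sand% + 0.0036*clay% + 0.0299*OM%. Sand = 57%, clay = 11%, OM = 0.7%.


FC = 0.2576 - 0.0020*57 + 0.0036*11 + 0.0299*0.7
   = 0.2576 - 0.1140 + 0.0396 + 0.0209
   = 0.2041


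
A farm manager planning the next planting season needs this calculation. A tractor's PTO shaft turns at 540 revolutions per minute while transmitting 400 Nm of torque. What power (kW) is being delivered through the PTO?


P = 2*pi*n*T / 60000
  = 2*pi * 540 * 400 / 60000
  = 1357168.03 / 60000
  = 22.62 kW


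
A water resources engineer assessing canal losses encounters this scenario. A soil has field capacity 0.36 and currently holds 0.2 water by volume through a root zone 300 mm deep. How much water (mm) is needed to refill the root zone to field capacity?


SMD = (FC - theta) * D
    = (0.36 - 0.2) * 300
    = 0.160 * 300
    = 48 mm


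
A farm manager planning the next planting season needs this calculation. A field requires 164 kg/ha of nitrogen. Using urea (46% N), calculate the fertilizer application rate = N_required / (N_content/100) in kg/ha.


Rate = N_required / (N_content / 100)
     = 164 / (46 / 100)
     = 164 / 0.46
     = 356.52 kg/ha


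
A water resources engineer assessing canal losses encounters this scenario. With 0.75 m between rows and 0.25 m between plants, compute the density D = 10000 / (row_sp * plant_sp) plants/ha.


D = 10000 / (row_sp * plant_sp)
  = 10000 / (0.75 * 0.25)
  = 10000 / 0.1875
  = 53333.33 plants/ha


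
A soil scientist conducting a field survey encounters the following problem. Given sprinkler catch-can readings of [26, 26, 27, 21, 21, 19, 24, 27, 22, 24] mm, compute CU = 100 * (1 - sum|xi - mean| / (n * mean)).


xbar = 237 / 10 = 23.700
sum|xi - xbar| = 23.600
CU = 100 * (1 - 23.600 / (10 * 23.700))
   = 100 * (1 - 0.0996)
   = 90.04%


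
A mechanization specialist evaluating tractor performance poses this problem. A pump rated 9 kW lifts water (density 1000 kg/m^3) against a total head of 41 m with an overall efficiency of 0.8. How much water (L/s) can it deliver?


Q = (P * 1000 * eta) / (rho * g * H)
  = (9 * 1000 * 0.8) / (1000 * 9.81 * 41)
  = 7200 / 402210
  = 0.01790 m^3/s = 17.90 L/s


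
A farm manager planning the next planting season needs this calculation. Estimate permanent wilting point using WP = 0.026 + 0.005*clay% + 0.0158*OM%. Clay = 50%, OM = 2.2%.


WP = 0.026 + 0.005*50 + 0.0158*2.2
   = 0.026 + 0.2500 + 0.0348
   = 0.3108


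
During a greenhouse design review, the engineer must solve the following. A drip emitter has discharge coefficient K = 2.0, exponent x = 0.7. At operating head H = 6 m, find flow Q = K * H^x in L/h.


Q = K * H^x
  = 2.0 * 6^0.7
  = 2.0 * 3.5051
  = 7.01 L/h


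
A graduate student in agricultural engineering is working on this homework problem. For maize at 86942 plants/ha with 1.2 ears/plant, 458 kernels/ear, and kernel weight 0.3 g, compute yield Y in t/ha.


Y = density * ears * kernels * kw
  = 86942 * 1.2 * 458 * 0.3 g/ha
  = 14334996.96 g/ha
  = 14335.00 kg/ha = 14.33 t/ha


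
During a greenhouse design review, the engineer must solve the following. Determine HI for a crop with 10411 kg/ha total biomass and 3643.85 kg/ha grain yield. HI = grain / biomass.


HI = grain_yield / biomass
   = 3643.85 / 10411
   = 0.35


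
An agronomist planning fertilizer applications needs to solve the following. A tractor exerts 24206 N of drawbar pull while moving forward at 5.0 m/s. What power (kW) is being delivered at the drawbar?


P = F * v / 1000
  = 24206 * 5.0 / 1000
  = 121030 / 1000
  = 121.03 kW


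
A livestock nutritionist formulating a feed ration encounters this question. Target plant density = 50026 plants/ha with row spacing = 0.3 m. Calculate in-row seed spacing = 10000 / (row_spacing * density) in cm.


spacing = 10000 / (row_sp * density)
        = 10000 / (0.3 * 50026)
        = 10000 / 15007.80
        = 0.66632 m = 66.63 cm


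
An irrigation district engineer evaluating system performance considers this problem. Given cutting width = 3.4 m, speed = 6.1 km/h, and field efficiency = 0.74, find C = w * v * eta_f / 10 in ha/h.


C = w * v * eta_f / 10
  = 3.4 * 6.1 * 0.74 / 10
  = 15.35 / 10
  = 1.53 ha/h


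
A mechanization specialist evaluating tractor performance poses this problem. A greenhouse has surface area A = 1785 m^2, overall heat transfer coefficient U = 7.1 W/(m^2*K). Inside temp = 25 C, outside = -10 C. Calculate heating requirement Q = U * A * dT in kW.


dT = 25 - (-10) = 35 K
Q = U * A * dT
  = 7.1 * 1785 * 35
  = 443572.50 W = 443.57 kW


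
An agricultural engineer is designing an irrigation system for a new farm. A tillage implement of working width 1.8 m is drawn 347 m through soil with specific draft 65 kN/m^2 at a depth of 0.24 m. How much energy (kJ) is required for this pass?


E = k * d * w * L
  = 65 * 0.24 * 1.8 * 347
  = 9743.76 kJ


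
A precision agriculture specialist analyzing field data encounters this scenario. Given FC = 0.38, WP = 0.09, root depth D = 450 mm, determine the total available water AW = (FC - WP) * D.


AW = (FC - WP) * D
   = (0.38 - 0.09) * 450
   = 0.29 * 450
   = 130.50 mm


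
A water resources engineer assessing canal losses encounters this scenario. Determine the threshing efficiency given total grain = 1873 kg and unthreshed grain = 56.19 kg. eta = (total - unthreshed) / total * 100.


eta = (total - unthreshed) / total * 100
    = (1873 - 56.19) / 1873 * 100
    = 1816.81 / 1873 * 100
    = 97%


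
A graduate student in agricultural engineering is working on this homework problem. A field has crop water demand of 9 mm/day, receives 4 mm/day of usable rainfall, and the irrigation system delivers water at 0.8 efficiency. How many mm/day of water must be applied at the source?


IWR = (ETc - Pe) / Ea
    = (9 - 4) / 0.8
    = 5 / 0.8
    = 6.25 mm/day


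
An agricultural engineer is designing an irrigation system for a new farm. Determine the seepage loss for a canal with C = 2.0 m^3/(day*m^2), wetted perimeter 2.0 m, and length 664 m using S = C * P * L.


S = C * P * L
  = 2.0 * 2.0 * 664
  = 2656 m^3/day


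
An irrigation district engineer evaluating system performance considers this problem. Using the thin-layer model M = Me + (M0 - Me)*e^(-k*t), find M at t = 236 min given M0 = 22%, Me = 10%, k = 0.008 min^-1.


M = Me + (M0 - Me) * e^(-k*t)
  = 10 + (22 - 10) * e^(-0.008*236)
  = 10 + 12 * e^(-1.888)
  = 10 + 12 * 0.15137
  = 10 + 1.8165
  = 11.82%


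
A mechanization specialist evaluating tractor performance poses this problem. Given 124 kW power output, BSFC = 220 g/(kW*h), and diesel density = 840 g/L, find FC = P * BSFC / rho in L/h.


FC = P * BSFC / rho_fuel
   = 124 * 220 / 840
   = 27280 / 840
   = 32.48 L/h


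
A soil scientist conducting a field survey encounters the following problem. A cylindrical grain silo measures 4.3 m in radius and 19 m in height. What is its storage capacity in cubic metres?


V = pi * r^2 * h
  = pi * 4.3^2 * 19
  = pi * 18.49 * 19
  = 1103.67 m^3


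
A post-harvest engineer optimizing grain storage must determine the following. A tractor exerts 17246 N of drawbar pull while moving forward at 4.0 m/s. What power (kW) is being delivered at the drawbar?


P = F * v / 1000
  = 17246 * 4.0 / 1000
  = 68984 / 1000
  = 68.98 kW


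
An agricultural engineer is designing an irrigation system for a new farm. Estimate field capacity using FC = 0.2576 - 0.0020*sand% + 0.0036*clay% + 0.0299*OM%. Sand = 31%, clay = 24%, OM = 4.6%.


FC = 0.2576 - 0.0020*31 + 0.0036*24 + 0.0299*4.6
   = 0.2576 - 0.0620 + 0.0864 + 0.1375
   = 0.4195


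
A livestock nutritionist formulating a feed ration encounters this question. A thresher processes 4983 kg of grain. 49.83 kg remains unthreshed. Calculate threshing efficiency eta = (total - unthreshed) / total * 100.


eta = (total - unthreshed) / total * 100
    = (4983 - 49.83) / 4983 * 100
    = 4933.17 / 4983 * 100
    = 99%


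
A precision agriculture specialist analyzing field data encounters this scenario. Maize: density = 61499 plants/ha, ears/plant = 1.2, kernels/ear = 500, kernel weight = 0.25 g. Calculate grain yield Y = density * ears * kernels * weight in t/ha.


Y = density * ears * kernels * kw
  = 61499 * 1.2 * 500 * 0.25 g/ha
  = 9224850 g/ha
  = 9224.85 kg/ha = 9.22 t/ha


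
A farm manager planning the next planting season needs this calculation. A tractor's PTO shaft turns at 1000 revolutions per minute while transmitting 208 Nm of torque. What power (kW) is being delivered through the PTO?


P = 2*pi*n*T / 60000
  = 2*pi * 1000 * 208 / 60000
  = 1306902.54 / 60000
  = 21.78 kW


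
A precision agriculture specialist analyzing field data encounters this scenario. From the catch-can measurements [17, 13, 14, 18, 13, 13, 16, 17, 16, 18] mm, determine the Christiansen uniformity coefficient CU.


xbar = 155 / 10 = 15.500
sum|xi - xbar| = 18
CU = 100 * (1 - 18 / (10 * 15.500))
   = 100 * (1 - 0.1161)
   = 88.39%


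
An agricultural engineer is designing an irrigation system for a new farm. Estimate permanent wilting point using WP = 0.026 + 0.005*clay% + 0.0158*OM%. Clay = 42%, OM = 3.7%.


WP = 0.026 + 0.005*42 + 0.0158*3.7
   = 0.026 + 0.2100 + 0.0585
   = 0.2945


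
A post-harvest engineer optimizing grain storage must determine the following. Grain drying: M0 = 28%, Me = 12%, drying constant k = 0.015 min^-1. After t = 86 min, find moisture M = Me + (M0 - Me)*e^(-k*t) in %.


M = Me + (M0 - Me) * e^(-k*t)
  = 12 + (28 - 12) * e^(-0.015*86)
  = 12 + 16 * e^(-1.290)
  = 12 + 16 * 0.27527
  = 12 + 4.4043
  = 16.40%


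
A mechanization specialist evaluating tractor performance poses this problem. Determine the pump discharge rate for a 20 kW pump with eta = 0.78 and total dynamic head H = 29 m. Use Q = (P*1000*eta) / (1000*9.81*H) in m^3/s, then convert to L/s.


Q = (P * 1000 * eta) / (rho * g * H)
  = (20 * 1000 * 0.78) / (1000 * 9.81 * 29)
  = 15600 / 284490
  = 0.05483 m^3/s = 54.83 L/s
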